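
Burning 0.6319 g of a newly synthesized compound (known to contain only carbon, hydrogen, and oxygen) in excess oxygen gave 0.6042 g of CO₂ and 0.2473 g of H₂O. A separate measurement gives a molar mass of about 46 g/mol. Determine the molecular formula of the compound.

mol C = 0.6042 g CO₂ ÷ 44.009 g/mol = 0.013729 mol
mol H = 2 × 0.2473 g H₂O ÷ 18.015 g/mol = 0.027455 mol
mass O = 0.6319 − (0.16490 + 0.027675) = 0.43933 g → mol O = 0.43933 ÷ 15.999 = 0.027460 mol
Divide by the smallest (0.013729 mol): C 1.000, H 2.000, O 2.000
Empirical formula: CH2O2
Empirical-formula mass = 46.02 g/mol; 46 ÷ 46.02 ≈ 1, so the molecular formula is CH2O2.

CH2O2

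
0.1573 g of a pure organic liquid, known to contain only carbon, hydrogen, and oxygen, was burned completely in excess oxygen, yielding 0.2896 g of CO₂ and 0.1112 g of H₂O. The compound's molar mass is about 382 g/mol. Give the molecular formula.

mol C = 0.2896 g CO₂ ÷ 44.009 g/mol = 0.0065805 mol
mol H = 2 × 0.1112 g H₂O ÷ 18.015 g/mol = 0.012345 mol
mass O = 0.1573 − (0.079038 + 0.012444) = 0.065818 g → mol O = 0.065818 ÷ 15.999 = 0.0041139 mol
Divide by the smallest (0.0041139 mol): C 1.600, H 3.001, O 1.000
Multiplying each by 5 gives whole numbers: C 8.00, H 15.00, O 5.00
Empirical formula: C8H15O5
Empirical-formula mass = 191.20 g/mol; 382 ÷ 191.20 ≈ 2, so the molecular formula is C16H30O10.

C16H30O10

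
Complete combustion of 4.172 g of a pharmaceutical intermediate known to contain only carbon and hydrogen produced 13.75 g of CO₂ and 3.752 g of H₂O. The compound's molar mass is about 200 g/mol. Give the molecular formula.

mol C = 13.75 g CO₂ ÷ 44.009 g/mol = 0.31244 mol
mol H = 2 × 3.752 g H₂O ÷ 18.015 g/mol = 0.41654 mol
Divide by the smallest (0.31244 mol): C 1.000, H 1.333
Multiplying each by 3 gives whole numbers: C 3.00, H 4.00
Empirical formula: C3H4
Empirical-formula mass = 40.06 g/mol; 200 ÷ 40.06 ≈ 5, so the molecular formula is C15H20.

C15H20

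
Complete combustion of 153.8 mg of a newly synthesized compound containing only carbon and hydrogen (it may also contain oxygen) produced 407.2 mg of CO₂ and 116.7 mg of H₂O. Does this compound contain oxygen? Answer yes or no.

mol C = 0.4072 g CO₂ ÷ 44.009 g/mol = 0.0092527 mol
mol H = 2 × 0.1167 g H₂O ÷ 18.015 g/mol = 0.012956 mol
C and H account for only 0.12419 g of the 0.1538 g sample; the remaining 0.029607 g must be oxygen.

yes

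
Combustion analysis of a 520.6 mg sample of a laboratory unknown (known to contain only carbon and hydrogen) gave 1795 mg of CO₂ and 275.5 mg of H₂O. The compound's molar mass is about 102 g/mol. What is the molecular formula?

C8H6

mol C = 1.795 g CO₂ ÷ 44.009 g/mol = 0.040787 mol
mol H = 2 × 0.2755 g H₂O ÷ 18.015 g/mol = 0.030586 mol
Divide by the smallest (0.030586 mol): C 1.334, H 1.000
Multiplying each by 3 gives whole numbers: C 4.00, H 3.00
Empirical formula: C4H3
Empirical-formula mass = 51.07 g/mol; 102 ÷ 51.07 ≈ 2, so the molecular formula is C8H6.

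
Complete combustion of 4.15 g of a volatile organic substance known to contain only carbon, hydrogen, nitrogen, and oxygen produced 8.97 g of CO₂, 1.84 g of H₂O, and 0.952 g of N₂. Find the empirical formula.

C6H6N2O

mol C = 8.97 g CO₂ ÷ 44.009 g/mol = 0.2038 mol
mol H = 2 × 1.84 g H₂O ÷ 18.015 g/mol = 0.2043 mol
mol N = 2 × 0.952 g N₂ ÷ 28.014 g/mol = 0.06797 mol
mass O = 4.15 − (2.448 + 0.2059 + 0.9520) = 0.5440 g → mol O = 0.5440 ÷ 15.999 = 0.03400 mol
Divide by the smallest (0.03400 mol): C 5.995, H 6.008, N 1.999, O 1.000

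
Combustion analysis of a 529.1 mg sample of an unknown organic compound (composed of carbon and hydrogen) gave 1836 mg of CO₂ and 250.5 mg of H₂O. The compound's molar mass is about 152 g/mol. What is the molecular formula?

C12H8

mol C = 1.836 g CO₂ ÷ 44.009 g/mol = 0.041719 mol
mol H = 2 × 0.2505 g H₂O ÷ 18.015 g/mol = 0.027810 mol
Divide by the smallest (0.027810 mol): C 1.500, H 1.000
Multiplying each by 2 gives whole numbers: C 3.00, H 2.00
Empirical formula: C3H2
Empirical-formula mass = 38.05 g/mol; 152 ÷ 38.05 ≈ 4, so the molecular formula is C12H8.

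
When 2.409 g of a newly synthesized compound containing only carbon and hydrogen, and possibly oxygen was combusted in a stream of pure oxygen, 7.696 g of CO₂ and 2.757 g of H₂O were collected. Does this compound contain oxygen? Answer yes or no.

mol C = 7.696 g CO₂ ÷ 44.009 g/mol = 0.17487 mol
mol H = 2 × 2.757 g H₂O ÷ 18.015 g/mol = 0.30608 mol
C and H together account for 2.4089 g — essentially the entire 2.409 g sample — so the compound contains no oxygen.

no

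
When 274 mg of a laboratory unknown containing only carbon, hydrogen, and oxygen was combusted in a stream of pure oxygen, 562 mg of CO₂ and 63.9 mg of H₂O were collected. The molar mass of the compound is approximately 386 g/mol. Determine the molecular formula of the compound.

mol C = 0.562 g CO₂ ÷ 44.009 g/mol = 0.01277 mol
mol H = 2 × 0.0639 g H₂O ÷ 18.015 g/mol = 0.007094 mol
mass O = 0.274 − (0.1534 + 0.007151) = 0.1135 g → mol O = 0.1135 ÷ 15.999 = 0.007092 mol
Divide by the smallest (0.007092 mol): C 1.801, H 1.000, O 1.000
Multiplying each by 5 gives whole numbers: C 9.00, H 5.00, O 5.00
Empirical formula: C9H5O5
Empirical-formula mass = 193.13 g/mol; 386 ÷ 193.13 ≈ 2, so the molecular formula is C18H10O10.

C18H10O10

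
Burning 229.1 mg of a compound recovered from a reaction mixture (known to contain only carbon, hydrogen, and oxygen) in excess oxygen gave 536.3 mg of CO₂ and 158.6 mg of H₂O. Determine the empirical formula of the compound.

C9H13O3

mol C = 0.5363 g CO₂ ÷ 44.009 g/mol = 0.012186 mol
mol H = 2 × 0.1586 g H₂O ÷ 18.015 g/mol = 0.017608 mol
mass O = 0.2291 − (0.14637 + 0.017748) = 0.064984 g → mol O = 0.064984 ÷ 15.999 = 0.0040617 mol
Divide by the smallest (0.0040617 mol): C 3.000, H 4.335, O 1.000
Multiplying each by 3 gives whole numbers: C 9.00, H 13.00, O 3.00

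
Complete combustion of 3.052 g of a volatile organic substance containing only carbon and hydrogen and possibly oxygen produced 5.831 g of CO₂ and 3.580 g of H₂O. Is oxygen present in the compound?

mol C = 5.831 g CO₂ ÷ 44.009 g/mol = 0.13250 mol
mol H = 2 × 3.580 g H₂O ÷ 18.015 g/mol = 0.39745 mol
C and H account for only 1.9920 g of the 3.052 g sample; the remaining 1.0600 g must be oxygen.

yes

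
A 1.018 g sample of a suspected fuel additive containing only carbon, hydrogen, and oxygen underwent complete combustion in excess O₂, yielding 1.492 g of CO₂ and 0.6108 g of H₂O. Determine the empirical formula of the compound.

mol C = 1.492 g CO₂ ÷ 44.009 g/mol = 0.033902 mol
mol H = 2 × 0.6108 g H₂O ÷ 18.015 g/mol = 0.067810 mol
mass O = 1.018 − (0.40720 + 0.068353) = 0.54245 g → mol O = 0.54245 ÷ 15.999 = 0.033905 mol
Divide by the smallest (0.033902 mol): C 1.000, H 2.000, O 1.000

CH2O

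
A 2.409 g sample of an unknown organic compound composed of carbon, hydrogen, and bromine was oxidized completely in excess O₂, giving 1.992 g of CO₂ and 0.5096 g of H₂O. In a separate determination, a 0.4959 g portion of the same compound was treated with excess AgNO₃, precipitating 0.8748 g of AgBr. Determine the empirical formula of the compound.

mol C = 1.992 g CO₂ ÷ 44.009 g/mol = 0.045263 mol
mol H = 2 × 0.5096 g H₂O ÷ 18.015 g/mol = 0.056575 mol
From the AgBr data: mol Br per gram of compound = (0.8748 ÷ 187.772) ÷ 0.4959 = 0.0093947 mol/g, so in the 2.409 g combustion sample mol Br = 0.022632 mol
Divide by the smallest (0.022632 mol): C 2.000, H 2.500, Br 1.000
Multiplying each by 2 gives whole numbers: C 4.00, H 5.00, Br 2.00

C4H5Br2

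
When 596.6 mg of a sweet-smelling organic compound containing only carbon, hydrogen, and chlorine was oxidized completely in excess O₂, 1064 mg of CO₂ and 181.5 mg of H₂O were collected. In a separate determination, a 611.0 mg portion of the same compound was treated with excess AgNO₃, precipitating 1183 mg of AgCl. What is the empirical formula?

C6H5Cl2

mol C = 1.064 g CO₂ ÷ 44.009 g/mol = 0.024177 mol
mol H = 2 × 0.1815 g H₂O ÷ 18.015 g/mol = 0.020150 mol
From the AgCl data: mol Cl per gram of compound = (1.183 ÷ 143.318) ÷ 0.6110 = 0.013510 mol/g, so in the 0.5966 g combustion sample mol Cl = 0.0080598 mol
Divide by the smallest (0.0080598 mol): C 3.000, H 2.500, Cl 1.000
Multiplying each by 2 gives whole numbers: C 6.00, H 5.00, Cl 2.00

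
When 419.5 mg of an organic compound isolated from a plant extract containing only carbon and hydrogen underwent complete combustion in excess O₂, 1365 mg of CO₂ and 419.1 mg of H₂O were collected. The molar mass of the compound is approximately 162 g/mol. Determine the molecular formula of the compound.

C12H18

mol C = 1.365 g CO₂ ÷ 44.009 g/mol = 0.031016 mol
mol H = 2 × 0.4191 g H₂O ÷ 18.015 g/mol = 0.046528 mol
Divide by the smallest (0.031016 mol): C 1.000, H 1.500
Multiplying each by 2 gives whole numbers: C 2.00, H 3.00
Empirical formula: C2H3
Empirical-formula mass = 27.05 g/mol; 162 ÷ 27.05 ≈ 6, so the molecular formula is C12H18.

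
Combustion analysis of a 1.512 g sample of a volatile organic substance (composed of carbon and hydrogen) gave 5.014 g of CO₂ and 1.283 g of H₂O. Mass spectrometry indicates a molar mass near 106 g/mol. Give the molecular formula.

mol C = 5.014 g CO₂ ÷ 44.009 g/mol = 0.11393 mol
mol H = 2 × 1.283 g H₂O ÷ 18.015 g/mol = 0.14244 mol
Divide by the smallest (0.11393 mol): C 1.000, H 1.250
Multiplying each by 4 gives whole numbers: C 4.00, H 5.00
Empirical formula: C4H5
Empirical-formula mass = 53.08 g/mol; 106 ÷ 53.08 ≈ 2, so the molecular formula is C8H10.

C8H10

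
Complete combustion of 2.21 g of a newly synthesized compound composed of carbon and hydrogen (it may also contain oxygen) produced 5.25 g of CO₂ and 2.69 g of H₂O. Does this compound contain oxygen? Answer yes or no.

yes

mol C = 5.25 g CO₂ ÷ 44.009 g/mol = 0.1193 mol
mol H = 2 × 2.69 g H₂O ÷ 18.015 g/mol = 0.2986 mol
C and H account for only 1.734 g of the 2.21 g sample; the remaining 0.4761 g must be oxygen.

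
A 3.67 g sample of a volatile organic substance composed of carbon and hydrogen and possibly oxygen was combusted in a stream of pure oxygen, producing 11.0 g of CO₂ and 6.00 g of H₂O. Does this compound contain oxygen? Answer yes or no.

no

mol C = 11.0 g CO₂ ÷ 44.009 g/mol = 0.2499 mol
mol H = 2 × 6.00 g H₂O ÷ 18.015 g/mol = 0.6661 mol
C and H together account for 3.674 g — essentially the entire 3.67 g sample — so the compound contains no oxygen.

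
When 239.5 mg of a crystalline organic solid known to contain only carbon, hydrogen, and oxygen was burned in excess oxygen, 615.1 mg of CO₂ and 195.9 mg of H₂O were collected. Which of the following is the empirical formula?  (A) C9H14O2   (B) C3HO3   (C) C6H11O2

(A) C9H14O2

mol C = 0.6151 g CO₂ ÷ 44.009 g/mol = 0.013977 mol
mol H = 2 × 0.1959 g H₂O ÷ 18.015 g/mol = 0.021749 mol
mass O = 0.2395 − (0.16787 + 0.021923) = 0.049703 g → mol O = 0.049703 ÷ 15.999 = 0.0031067 mol
Divide by the smallest (0.0031067 mol): C 4.499, H 7.001, O 1.000
Multiplying each by 2 gives whole numbers: C 9.00, H 14.00, O 2.00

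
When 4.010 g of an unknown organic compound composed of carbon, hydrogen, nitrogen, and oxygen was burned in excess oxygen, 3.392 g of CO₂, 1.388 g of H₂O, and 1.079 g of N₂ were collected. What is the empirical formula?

C2H4N2O3

mol C = 3.392 g CO₂ ÷ 44.009 g/mol = 0.077075 mol
mol H = 2 × 1.388 g H₂O ÷ 18.015 g/mol = 0.15409 mol
mol N = 2 × 1.079 g N₂ ÷ 28.014 g/mol = 0.077033 mol
mass O = 4.010 − (0.92575 + 0.15533 + 1.0790) = 1.8499 g → mol O = 1.8499 ÷ 15.999 = 0.11563 mol
Divide by the smallest (0.077033 mol): C 1.001, H 2.000, N 1.000, O 1.501
Multiplying each by 2 gives whole numbers: C 2.00, H 4.00, N 2.00, O 3.00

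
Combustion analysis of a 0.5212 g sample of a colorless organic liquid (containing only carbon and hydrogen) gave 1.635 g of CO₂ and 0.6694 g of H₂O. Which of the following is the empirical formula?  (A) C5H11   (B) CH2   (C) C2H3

mol C = 1.635 g CO₂ ÷ 44.009 g/mol = 0.037151 mol
mol H = 2 × 0.6694 g H₂O ÷ 18.015 g/mol = 0.074316 mol
Divide by the smallest (0.037151 mol): C 1.000, H 2.000

(B) CH2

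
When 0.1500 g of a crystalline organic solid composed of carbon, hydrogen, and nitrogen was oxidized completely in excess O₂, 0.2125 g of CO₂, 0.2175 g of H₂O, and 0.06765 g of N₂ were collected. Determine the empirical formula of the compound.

CH5N

mol C = 0.2125 g CO₂ ÷ 44.009 g/mol = 0.0048286 mol
mol H = 2 × 0.2175 g H₂O ÷ 18.015 g/mol = 0.024147 mol
mol N = 2 × 0.06765 g N₂ ÷ 28.014 g/mol = 0.0048297 mol
Divide by the smallest (0.0048286 mol): C 1.000, H 5.001, N 1.000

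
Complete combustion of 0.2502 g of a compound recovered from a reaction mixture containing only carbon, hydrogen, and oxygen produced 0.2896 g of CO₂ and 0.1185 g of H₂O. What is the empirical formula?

mol C = 0.2896 g CO₂ ÷ 44.009 g/mol = 0.0065805 mol
mol H = 2 × 0.1185 g H₂O ÷ 18.015 g/mol = 0.013156 mol
mass O = 0.2502 − (0.079038 + 0.013261) = 0.15790 g → mol O = 0.15790 ÷ 15.999 = 0.0098694 mol
Divide by the smallest (0.0065805 mol): C 1.000, H 1.999, O 1.500
Multiplying each by 2 gives whole numbers: C 2.00, H 4.00, O 3.00

C2H4O3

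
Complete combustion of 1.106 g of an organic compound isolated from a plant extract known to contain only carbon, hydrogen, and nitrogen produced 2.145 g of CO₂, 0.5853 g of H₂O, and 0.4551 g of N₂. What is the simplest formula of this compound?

mol C = 2.145 g CO₂ ÷ 44.009 g/mol = 0.048740 mol
mol H = 2 × 0.5853 g H₂O ÷ 18.015 g/mol = 0.064979 mol
mol N = 2 × 0.4551 g N₂ ÷ 28.014 g/mol = 0.032491 mol
Divide by the smallest (0.032491 mol): C 1.500, H 2.000, N 1.000
Multiplying each by 2 gives whole numbers: C 3.00, H 4.00, N 2.00

C3H4N2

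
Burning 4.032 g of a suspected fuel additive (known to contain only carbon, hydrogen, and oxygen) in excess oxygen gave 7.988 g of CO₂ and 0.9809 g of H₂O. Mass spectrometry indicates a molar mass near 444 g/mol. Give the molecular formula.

C20H12O12

mol C = 7.988 g CO₂ ÷ 44.009 g/mol = 0.18151 mol
mol H = 2 × 0.9809 g H₂O ÷ 18.015 g/mol = 0.10890 mol
mass O = 4.032 − (2.1801 + 0.10977) = 1.7421 g → mol O = 1.7421 ÷ 15.999 = 0.10889 mol
Divide by the smallest (0.10889 mol): C 1.667, H 1.000, O 1.000
Multiplying each by 3 gives whole numbers: C 5.00, H 3.00, O 3.00
Empirical formula: C5H3O3
Empirical-formula mass = 111.08 g/mol; 444 ÷ 111.08 ≈ 4, so the molecular formula is C20H12O12.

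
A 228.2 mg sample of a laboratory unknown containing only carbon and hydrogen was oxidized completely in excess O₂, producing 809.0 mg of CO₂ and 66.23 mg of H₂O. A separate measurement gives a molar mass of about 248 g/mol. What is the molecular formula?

C20H8

mol C = 0.8090 g CO₂ ÷ 44.009 g/mol = 0.018383 mol
mol H = 2 × 0.06623 g H₂O ÷ 18.015 g/mol = 0.0073528 mol
Divide by the smallest (0.0073528 mol): C 2.500, H 1.000
Multiplying each by 2 gives whole numbers: C 5.00, H 2.00
Empirical formula: C5H2
Empirical-formula mass = 62.07 g/mol; 248 ÷ 62.07 ≈ 4, so the molecular formula is C20H8.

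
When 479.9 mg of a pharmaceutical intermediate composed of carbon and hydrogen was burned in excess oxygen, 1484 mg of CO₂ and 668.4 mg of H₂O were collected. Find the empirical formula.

mol C = 1.484 g CO₂ ÷ 44.009 g/mol = 0.033720 mol
mol H = 2 × 0.6684 g H₂O ÷ 18.015 g/mol = 0.074205 mol
Divide by the smallest (0.033720 mol): C 1.000, H 2.201
Multiplying each by 5 gives whole numbers: C 5.00, H 11.00

C5H11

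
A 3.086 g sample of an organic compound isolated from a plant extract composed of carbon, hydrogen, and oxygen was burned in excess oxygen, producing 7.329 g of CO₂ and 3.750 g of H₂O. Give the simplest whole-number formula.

mol C = 7.329 g CO₂ ÷ 44.009 g/mol = 0.16653 mol
mol H = 2 × 3.750 g H₂O ÷ 18.015 g/mol = 0.41632 mol
mass O = 3.086 − (2.0002 + 0.41965) = 0.66611 g → mol O = 0.66611 ÷ 15.999 = 0.041634 mol
Divide by the smallest (0.041634 mol): C 4.000, H 9.999, O 1.000

C4H10O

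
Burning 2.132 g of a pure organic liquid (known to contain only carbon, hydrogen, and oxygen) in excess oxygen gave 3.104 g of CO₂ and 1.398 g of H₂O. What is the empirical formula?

C5H11O5

mol C = 3.104 g CO₂ ÷ 44.009 g/mol = 0.070531 mol
mol H = 2 × 1.398 g H₂O ÷ 18.015 g/mol = 0.15520 mol
mass O = 2.132 − (0.84715 + 0.15645) = 1.1284 g → mol O = 1.1284 ÷ 15.999 = 0.070530 mol
Divide by the smallest (0.070530 mol): C 1.000, H 2.201, O 1.000
Multiplying each by 5 gives whole numbers: C 5.00, H 11.00, O 5.00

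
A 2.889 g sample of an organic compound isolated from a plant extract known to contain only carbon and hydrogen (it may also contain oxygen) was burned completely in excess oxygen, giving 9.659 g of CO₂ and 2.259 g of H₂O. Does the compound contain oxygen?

mol C = 9.659 g CO₂ ÷ 44.009 g/mol = 0.21948 mol
mol H = 2 × 2.259 g H₂O ÷ 18.015 g/mol = 0.25079 mol
C and H together account for 2.8889 g — essentially the entire 2.889 g sample — so the compound contains no oxygen.

no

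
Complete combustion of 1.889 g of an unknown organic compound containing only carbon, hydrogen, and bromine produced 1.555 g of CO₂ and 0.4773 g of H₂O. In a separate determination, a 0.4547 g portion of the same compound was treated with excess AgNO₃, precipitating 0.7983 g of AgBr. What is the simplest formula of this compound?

C2H3Br

mol C = 1.555 g CO₂ ÷ 44.009 g/mol = 0.035334 mol
mol H = 2 × 0.4773 g H₂O ÷ 18.015 g/mol = 0.052989 mol
From the AgBr data: mol Br per gram of compound = (0.7983 ÷ 187.772) ÷ 0.4547 = 0.0093500 mol/g, so in the 1.889 g combustion sample mol Br = 0.017662 mol
Divide by the smallest (0.017662 mol): C 2.001, H 3.000, Br 1.000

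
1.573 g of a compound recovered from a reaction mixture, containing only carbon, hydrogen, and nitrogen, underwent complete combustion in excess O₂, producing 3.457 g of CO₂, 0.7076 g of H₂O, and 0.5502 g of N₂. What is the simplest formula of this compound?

mol C = 3.457 g CO₂ ÷ 44.009 g/mol = 0.078552 mol
mol H = 2 × 0.7076 g H₂O ÷ 18.015 g/mol = 0.078557 mol
mol N = 2 × 0.5502 g N₂ ÷ 28.014 g/mol = 0.039280 mol
Divide by the smallest (0.039280 mol): C 2.000, H 2.000, N 1.000

C2H2N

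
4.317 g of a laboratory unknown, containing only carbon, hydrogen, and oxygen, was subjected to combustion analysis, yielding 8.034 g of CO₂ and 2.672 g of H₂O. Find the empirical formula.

C8H13O5

mol C = 8.034 g CO₂ ÷ 44.009 g/mol = 0.18255 mol
mol H = 2 × 2.672 g H₂O ÷ 18.015 g/mol = 0.29664 mol
mass O = 4.317 − (2.1927 + 0.29901) = 1.8253 g → mol O = 1.8253 ÷ 15.999 = 0.11409 mol
Divide by the smallest (0.11409 mol): C 1.600, H 2.600, O 1.000
Multiplying each by 5 gives whole numbers: C 8.00, H 13.00, O 5.00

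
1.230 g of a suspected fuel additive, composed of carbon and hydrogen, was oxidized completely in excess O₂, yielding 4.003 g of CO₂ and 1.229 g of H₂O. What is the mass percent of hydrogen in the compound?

11.18%

mol C = 4.003 g CO₂ ÷ 44.009 g/mol = 0.090959 mol
mol H = 2 × 1.229 g H₂O ÷ 18.015 g/mol = 0.13644 mol
mass % H = 0.13753 g ÷ 1.230 g × 100%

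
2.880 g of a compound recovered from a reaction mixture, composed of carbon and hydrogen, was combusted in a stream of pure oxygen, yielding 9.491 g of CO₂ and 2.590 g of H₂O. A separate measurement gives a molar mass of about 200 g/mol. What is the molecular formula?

mol C = 9.491 g CO₂ ÷ 44.009 g/mol = 0.21566 mol
mol H = 2 × 2.590 g H₂O ÷ 18.015 g/mol = 0.28754 mol
Divide by the smallest (0.21566 mol): C 1.000, H 1.333
Multiplying each by 3 gives whole numbers: C 3.00, H 4.00
Empirical formula: C3H4
Empirical-formula mass = 40.06 g/mol; 200 ÷ 40.06 ≈ 5, so the molecular formula is C15H20.

C15H20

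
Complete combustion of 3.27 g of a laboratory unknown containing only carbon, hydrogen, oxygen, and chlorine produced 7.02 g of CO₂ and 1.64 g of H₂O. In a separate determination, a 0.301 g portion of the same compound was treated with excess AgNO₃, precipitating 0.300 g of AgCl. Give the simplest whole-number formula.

mol C = 7.02 g CO₂ ÷ 44.009 g/mol = 0.1595 mol
mol H = 2 × 1.64 g H₂O ÷ 18.015 g/mol = 0.1821 mol
From the AgCl data: mol Cl per gram of compound = (0.300 ÷ 143.318) ÷ 0.301 = 0.006954 mol/g, so in the 3.27 g combustion sample mol Cl = 0.02274 mol
mass O = 3.27 − (1.916 + 0.1835 + 0.8062) = 0.3644 g → mol O = 0.3644 ÷ 15.999 = 0.02278 mol
Divide by the smallest (0.02274 mol): C 7.014, H 8.006, Cl 1.000, O 1.002

C7H8ClO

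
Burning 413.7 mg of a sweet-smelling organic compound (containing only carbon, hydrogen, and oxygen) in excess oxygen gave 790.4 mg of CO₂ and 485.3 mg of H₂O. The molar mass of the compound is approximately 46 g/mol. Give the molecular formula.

C2H6O

mol C = 0.7904 g CO₂ ÷ 44.009 g/mol = 0.017960 mol
mol H = 2 × 0.4853 g H₂O ÷ 18.015 g/mol = 0.053877 mol
mass O = 0.4137 − (0.21572 + 0.054308) = 0.14367 g → mol O = 0.14367 ÷ 15.999 = 0.0089802 mol
Divide by the smallest (0.0089802 mol): C 2.000, H 6.000, O 1.000
Empirical formula: C2H6O
Empirical-formula mass = 46.07 g/mol; 46 ÷ 46.07 ≈ 1, so the molecular formula is C2H6O.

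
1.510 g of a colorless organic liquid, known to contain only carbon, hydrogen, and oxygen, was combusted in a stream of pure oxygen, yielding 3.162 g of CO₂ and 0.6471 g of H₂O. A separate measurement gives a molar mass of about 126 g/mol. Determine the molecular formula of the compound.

mol C = 3.162 g CO₂ ÷ 44.009 g/mol = 0.071849 mol
mol H = 2 × 0.6471 g H₂O ÷ 18.015 g/mol = 0.071840 mol
mass O = 1.510 − (0.86298 + 0.072415) = 0.57461 g → mol O = 0.57461 ÷ 15.999 = 0.035915 mol
Divide by the smallest (0.035915 mol): C 2.001, H 2.000, O 1.000
Empirical formula: C2H2O
Empirical-formula mass = 42.04 g/mol; 126 ÷ 42.04 ≈ 3, so the molecular formula is C6H6O3.

C6H6O3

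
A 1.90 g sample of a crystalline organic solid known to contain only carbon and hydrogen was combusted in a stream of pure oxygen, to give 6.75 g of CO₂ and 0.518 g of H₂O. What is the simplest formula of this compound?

mol C = 6.75 g CO₂ ÷ 44.009 g/mol = 0.1534 mol
mol H = 2 × 0.518 g H₂O ÷ 18.015 g/mol = 0.05751 mol
Divide by the smallest (0.05751 mol): C 2.667, H 1.000
Multiplying each by 3 gives whole numbers: C 8.00, H 3.00

C8H3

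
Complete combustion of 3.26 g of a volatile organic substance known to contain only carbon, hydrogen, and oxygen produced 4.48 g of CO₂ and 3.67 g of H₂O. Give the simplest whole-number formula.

mol C = 4.48 g CO₂ ÷ 44.009 g/mol = 0.1018 mol
mol H = 2 × 3.67 g H₂O ÷ 18.015 g/mol = 0.4074 mol
mass O = 3.26 − (1.223 + 0.4107) = 1.627 g → mol O = 1.627 ÷ 15.999 = 0.1017 mol
Divide by the smallest (0.1017 mol): C 1.001, H 4.007, O 1.000

CH4O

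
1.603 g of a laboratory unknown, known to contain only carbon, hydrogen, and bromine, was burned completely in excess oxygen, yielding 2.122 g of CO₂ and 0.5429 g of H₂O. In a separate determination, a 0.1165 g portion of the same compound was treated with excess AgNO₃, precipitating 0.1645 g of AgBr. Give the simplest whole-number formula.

C4H5Br

mol C = 2.122 g CO₂ ÷ 44.009 g/mol = 0.048217 mol
mol H = 2 × 0.5429 g H₂O ÷ 18.015 g/mol = 0.060272 mol
From the AgBr data: mol Br per gram of compound = (0.1645 ÷ 187.772) ÷ 0.1165 = 0.0075198 mol/g, so in the 1.603 g combustion sample mol Br = 0.012054 mol
Divide by the smallest (0.012054 mol): C 4.000, H 5.000, Br 1.000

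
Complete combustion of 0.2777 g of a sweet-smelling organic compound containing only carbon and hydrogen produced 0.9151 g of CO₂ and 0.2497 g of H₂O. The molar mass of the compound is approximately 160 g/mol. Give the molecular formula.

mol C = 0.9151 g CO₂ ÷ 44.009 g/mol = 0.020793 mol
mol H = 2 × 0.2497 g H₂O ÷ 18.015 g/mol = 0.027721 mol
Divide by the smallest (0.020793 mol): C 1.000, H 1.333
Multiplying each by 3 gives whole numbers: C 3.00, H 4.00
Empirical formula: C3H4
Empirical-formula mass = 40.06 g/mol; 160 ÷ 40.06 ≈ 4, so the molecular formula is C12H16.

C12H16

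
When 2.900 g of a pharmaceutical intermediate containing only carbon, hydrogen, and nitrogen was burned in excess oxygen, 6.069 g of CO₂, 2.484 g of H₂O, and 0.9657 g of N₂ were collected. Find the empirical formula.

C2H4N

mol C = 6.069 g CO₂ ÷ 44.009 g/mol = 0.13790 mol
mol H = 2 × 2.484 g H₂O ÷ 18.015 g/mol = 0.27577 mol
mol N = 2 × 0.9657 g N₂ ÷ 28.014 g/mol = 0.068944 mol
Divide by the smallest (0.068944 mol): C 2.000, H 4.000, N 1.000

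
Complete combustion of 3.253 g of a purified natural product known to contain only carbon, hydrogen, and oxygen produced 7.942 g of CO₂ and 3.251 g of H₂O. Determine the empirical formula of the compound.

mol C = 7.942 g CO₂ ÷ 44.009 g/mol = 0.18046 mol
mol H = 2 × 3.251 g H₂O ÷ 18.015 g/mol = 0.36092 mol
mass O = 3.253 − (2.1675 + 0.36381) = 0.72165 g → mol O = 0.72165 ÷ 15.999 = 0.045106 mol
Divide by the smallest (0.045106 mol): C 4.001, H 8.002, O 1.000

C4H8O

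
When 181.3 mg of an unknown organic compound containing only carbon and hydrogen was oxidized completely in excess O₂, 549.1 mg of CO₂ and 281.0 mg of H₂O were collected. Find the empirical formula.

C2H5

mol C = 0.5491 g CO₂ ÷ 44.009 g/mol = 0.012477 mol
mol H = 2 × 0.2810 g H₂O ÷ 18.015 g/mol = 0.031196 mol
Divide by the smallest (0.012477 mol): C 1.000, H 2.500
Multiplying each by 2 gives whole numbers: C 2.00, H 5.00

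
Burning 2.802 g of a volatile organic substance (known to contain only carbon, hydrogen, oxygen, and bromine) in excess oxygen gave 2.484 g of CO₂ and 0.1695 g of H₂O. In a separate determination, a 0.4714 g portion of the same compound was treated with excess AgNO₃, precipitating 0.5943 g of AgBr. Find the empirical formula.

C3HBrO2

mol C = 2.484 g CO₂ ÷ 44.009 g/mol = 0.056443 mol
mol H = 2 × 0.1695 g H₂O ÷ 18.015 g/mol = 0.018818 mol
From the AgBr data: mol Br per gram of compound = (0.5943 ÷ 187.772) ÷ 0.4714 = 0.0067141 mol/g, so in the 2.802 g combustion sample mol Br = 0.018813 mol
mass O = 2.802 − (0.67794 + 0.018968 + 1.5032) = 0.60188 g → mol O = 0.60188 ÷ 15.999 = 0.037620 mol
Divide by the smallest (0.018813 mol): C 3.000, H 1.000, Br 1.000, O 2.000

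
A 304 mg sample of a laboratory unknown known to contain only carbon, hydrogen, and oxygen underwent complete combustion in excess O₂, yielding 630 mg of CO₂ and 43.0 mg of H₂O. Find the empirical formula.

mol C = 0.630 g CO₂ ÷ 44.009 g/mol = 0.01432 mol
mol H = 2 × 0.0430 g H₂O ÷ 18.015 g/mol = 0.004774 mol
mass O = 0.304 − (0.1719 + 0.004812) = 0.1272 g → mol O = 0.1272 ÷ 15.999 = 0.007953 mol
Divide by the smallest (0.004774 mol): C 2.999, H 1.000, O 1.666
Multiplying each by 3 gives whole numbers: C 9.00, H 3.00, O 5.00

C9H3O5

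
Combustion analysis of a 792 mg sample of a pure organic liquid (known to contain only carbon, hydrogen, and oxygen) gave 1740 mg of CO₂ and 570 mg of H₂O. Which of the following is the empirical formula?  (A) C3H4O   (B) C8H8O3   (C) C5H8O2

mol C = 1.74 g CO₂ ÷ 44.009 g/mol = 0.03954 mol
mol H = 2 × 0.570 g H₂O ÷ 18.015 g/mol = 0.06328 mol
mass O = 0.792 − (0.4749 + 0.06379) = 0.2533 g → mol O = 0.2533 ÷ 15.999 = 0.01583 mol
Divide by the smallest (0.01583 mol): C 2.497, H 3.996, O 1.000
Multiplying each by 2 gives whole numbers: C 4.99, H 7.99, O 2.00

(C) C5H8O2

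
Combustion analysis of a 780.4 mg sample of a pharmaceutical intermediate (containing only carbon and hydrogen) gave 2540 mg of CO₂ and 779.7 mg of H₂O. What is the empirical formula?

C2H3

mol C = 2.540 g CO₂ ÷ 44.009 g/mol = 0.057715 mol
mol H = 2 × 0.7797 g H₂O ÷ 18.015 g/mol = 0.086561 mol
Divide by the smallest (0.057715 mol): C 1.000, H 1.500
Multiplying each by 2 gives whole numbers: C 2.00, H 3.00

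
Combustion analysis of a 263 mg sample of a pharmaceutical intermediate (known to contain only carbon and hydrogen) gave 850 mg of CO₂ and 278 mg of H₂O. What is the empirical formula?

C5H8

mol C = 0.850 g CO₂ ÷ 44.009 g/mol = 0.01931 mol
mol H = 2 × 0.278 g H₂O ÷ 18.015 g/mol = 0.03086 mol
Divide by the smallest (0.01931 mol): C 1.000, H 1.598
Multiplying each by 5 gives whole numbers: C 5.00, H 7.99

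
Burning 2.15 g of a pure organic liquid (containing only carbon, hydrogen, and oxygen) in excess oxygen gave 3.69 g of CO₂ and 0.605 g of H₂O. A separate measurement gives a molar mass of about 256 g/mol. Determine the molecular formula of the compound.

mol C = 3.69 g CO₂ ÷ 44.009 g/mol = 0.08385 mol
mol H = 2 × 0.605 g H₂O ÷ 18.015 g/mol = 0.06717 mol
mass O = 2.15 − (1.007 + 0.06770) = 1.075 g → mol O = 1.075 ÷ 15.999 = 0.06721 mol
Divide by the smallest (0.06717 mol): C 1.248, H 1.000, O 1.001
Multiplying each by 4 gives whole numbers: C 4.99, H 4.00, O 4.00
Empirical formula: C5H4O4
Empirical-formula mass = 128.08 g/mol; 256 ÷ 128.08 ≈ 2, so the molecular formula is C10H8O8.

C10H8O8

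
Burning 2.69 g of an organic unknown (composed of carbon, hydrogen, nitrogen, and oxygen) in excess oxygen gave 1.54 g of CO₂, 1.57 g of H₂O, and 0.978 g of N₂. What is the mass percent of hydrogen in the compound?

6.5%

mol C = 1.54 g CO₂ ÷ 44.009 g/mol = 0.03499 mol
mol H = 2 × 1.57 g H₂O ÷ 18.015 g/mol = 0.1743 mol
mol N = 2 × 0.978 g N₂ ÷ 28.014 g/mol = 0.06982 mol
mass O = 2.69 − (0.4203 + 0.1757 + 0.9780) = 1.116 g → mol O = 1.116 ÷ 15.999 = 0.06975 mol
mass % H = 0.1757 g ÷ 2.69 g × 100%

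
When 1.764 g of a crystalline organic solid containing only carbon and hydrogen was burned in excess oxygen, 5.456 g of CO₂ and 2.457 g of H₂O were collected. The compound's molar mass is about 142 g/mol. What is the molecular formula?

mol C = 5.456 g CO₂ ÷ 44.009 g/mol = 0.12397 mol
mol H = 2 × 2.457 g H₂O ÷ 18.015 g/mol = 0.27277 mol
Divide by the smallest (0.12397 mol): C 1.000, H 2.200
Multiplying each by 5 gives whole numbers: C 5.00, H 11.00
Empirical formula: C5H11
Empirical-formula mass = 71.14 g/mol; 142 ÷ 71.14 ≈ 2, so the molecular formula is C10H22.

C10H22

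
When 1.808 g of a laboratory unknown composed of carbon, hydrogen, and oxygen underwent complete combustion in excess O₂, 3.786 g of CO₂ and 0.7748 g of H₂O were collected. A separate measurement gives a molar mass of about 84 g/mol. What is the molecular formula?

mol C = 3.786 g CO₂ ÷ 44.009 g/mol = 0.086028 mol
mol H = 2 × 0.7748 g H₂O ÷ 18.015 g/mol = 0.086017 mol
mass O = 1.808 − (1.0333 + 0.086705) = 0.68801 g → mol O = 0.68801 ÷ 15.999 = 0.043004 mol
Divide by the smallest (0.043004 mol): C 2.000, H 2.000, O 1.000
Empirical formula: C2H2O
Empirical-formula mass = 42.04 g/mol; 84 ÷ 42.04 ≈ 2, so the molecular formula is C4H4O2.

C4H4O2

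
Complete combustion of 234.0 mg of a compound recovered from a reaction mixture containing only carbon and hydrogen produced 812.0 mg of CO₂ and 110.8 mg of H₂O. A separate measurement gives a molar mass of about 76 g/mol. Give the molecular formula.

C6H4

mol C = 0.8120 g CO₂ ÷ 44.009 g/mol = 0.018451 mol
mol H = 2 × 0.1108 g H₂O ÷ 18.015 g/mol = 0.012301 mol
Divide by the smallest (0.012301 mol): C 1.500, H 1.000
Multiplying each by 2 gives whole numbers: C 3.00, H 2.00
Empirical formula: C3H2
Empirical-formula mass = 38.05 g/mol; 76 ÷ 38.05 ≈ 2, so the molecular formula is C6H4.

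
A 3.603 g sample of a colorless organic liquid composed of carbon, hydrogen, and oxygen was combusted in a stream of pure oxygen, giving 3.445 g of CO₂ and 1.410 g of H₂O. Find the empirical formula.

mol C = 3.445 g CO₂ ÷ 44.009 g/mol = 0.078279 mol
mol H = 2 × 1.410 g H₂O ÷ 18.015 g/mol = 0.15654 mol
mass O = 3.603 − (0.94021 + 0.15779) = 2.5050 g → mol O = 2.5050 ÷ 15.999 = 0.15657 mol
Divide by the smallest (0.078279 mol): C 1.000, H 2.000, O 2.000

CH2O2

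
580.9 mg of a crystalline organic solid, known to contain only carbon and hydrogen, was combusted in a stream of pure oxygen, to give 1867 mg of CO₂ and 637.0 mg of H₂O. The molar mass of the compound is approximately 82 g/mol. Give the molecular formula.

C6H10

mol C = 1.867 g CO₂ ÷ 44.009 g/mol = 0.042423 mol
mol H = 2 × 0.6370 g H₂O ÷ 18.015 g/mol = 0.070719 mol
Divide by the smallest (0.042423 mol): C 1.000, H 1.667
Multiplying each by 3 gives whole numbers: C 3.00, H 5.00
Empirical formula: C3H5
Empirical-formula mass = 41.07 g/mol; 82 ÷ 41.07 ≈ 2, so the molecular formula is C6H10.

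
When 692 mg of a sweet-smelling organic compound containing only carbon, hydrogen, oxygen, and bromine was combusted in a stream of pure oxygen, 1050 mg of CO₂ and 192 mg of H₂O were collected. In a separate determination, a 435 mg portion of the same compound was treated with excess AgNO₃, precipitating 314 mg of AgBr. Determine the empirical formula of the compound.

mol C = 1.05 g CO₂ ÷ 44.009 g/mol = 0.02386 mol
mol H = 2 × 0.192 g H₂O ÷ 18.015 g/mol = 0.02132 mol
From the AgBr data: mol Br per gram of compound = (0.314 ÷ 187.772) ÷ 0.435 = 0.003844 mol/g, so in the 0.692 g combustion sample mol Br = 0.002660 mol
mass O = 0.692 − (0.2866 + 0.02149 + 0.2126) = 0.1714 g → mol O = 0.1714 ÷ 15.999 = 0.01071 mol
Divide by the smallest (0.002660 mol): C 8.969, H 8.013, Br 1.000, O 4.027

C9H8BrO4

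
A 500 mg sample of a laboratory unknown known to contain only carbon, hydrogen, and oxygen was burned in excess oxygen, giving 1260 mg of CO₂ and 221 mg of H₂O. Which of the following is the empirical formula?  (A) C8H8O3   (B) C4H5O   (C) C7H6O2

mol C = 1.26 g CO₂ ÷ 44.009 g/mol = 0.02863 mol
mol H = 2 × 0.221 g H₂O ÷ 18.015 g/mol = 0.02454 mol
mass O = 0.500 − (0.3439 + 0.02473) = 0.1314 g → mol O = 0.1314 ÷ 15.999 = 0.008212 mol
Divide by the smallest (0.008212 mol): C 3.486, H 2.988, O 1.000
Multiplying each by 2 gives whole numbers: C 6.97, H 5.98, O 2.00

(C) C7H6O2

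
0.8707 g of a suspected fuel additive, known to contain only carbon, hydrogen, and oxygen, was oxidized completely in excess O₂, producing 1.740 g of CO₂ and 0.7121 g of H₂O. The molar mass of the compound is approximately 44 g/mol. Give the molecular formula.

C2H4O

mol C = 1.740 g CO₂ ÷ 44.009 g/mol = 0.039537 mol
mol H = 2 × 0.7121 g H₂O ÷ 18.015 g/mol = 0.079056 mol
mass O = 0.8707 − (0.47488 + 0.079689) = 0.31613 g → mol O = 0.31613 ÷ 15.999 = 0.019759 mol
Divide by the smallest (0.019759 mol): C 2.001, H 4.001, O 1.000
Empirical formula: C2H4O
Empirical-formula mass = 44.05 g/mol; 44 ÷ 44.05 ≈ 1, so the molecular formula is C2H4O.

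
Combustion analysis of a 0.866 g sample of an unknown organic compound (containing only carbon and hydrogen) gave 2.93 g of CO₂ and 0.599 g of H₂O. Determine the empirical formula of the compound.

mol C = 2.93 g CO₂ ÷ 44.009 g/mol = 0.06658 mol
mol H = 2 × 0.599 g H₂O ÷ 18.015 g/mol = 0.06650 mol
Divide by the smallest (0.06650 mol): C 1.001, H 1.000

CH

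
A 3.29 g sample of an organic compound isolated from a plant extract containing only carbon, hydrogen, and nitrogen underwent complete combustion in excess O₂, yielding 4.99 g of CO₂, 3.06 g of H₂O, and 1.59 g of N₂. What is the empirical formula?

CH3N

mol C = 4.99 g CO₂ ÷ 44.009 g/mol = 0.1134 mol
mol H = 2 × 3.06 g H₂O ÷ 18.015 g/mol = 0.3397 mol
mol N = 2 × 1.59 g N₂ ÷ 28.014 g/mol = 0.1135 mol
Divide by the smallest (0.1134 mol): C 1.000, H 2.996, N 1.001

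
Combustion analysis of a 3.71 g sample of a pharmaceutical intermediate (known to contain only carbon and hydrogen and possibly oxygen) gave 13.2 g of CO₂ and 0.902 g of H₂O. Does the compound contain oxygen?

no

mol C = 13.2 g CO₂ ÷ 44.009 g/mol = 0.2999 mol
mol H = 2 × 0.902 g H₂O ÷ 18.015 g/mol = 0.1001 mol
C and H together account for 3.704 g — essentially the entire 3.71 g sample — so the compound contains no oxygen.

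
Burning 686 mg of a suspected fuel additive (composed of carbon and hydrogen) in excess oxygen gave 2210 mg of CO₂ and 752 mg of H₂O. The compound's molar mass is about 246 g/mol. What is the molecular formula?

C18H30

mol C = 2.21 g CO₂ ÷ 44.009 g/mol = 0.05022 mol
mol H = 2 × 0.752 g H₂O ÷ 18.015 g/mol = 0.08349 mol
Divide by the smallest (0.05022 mol): C 1.000, H 1.663
Multiplying each by 3 gives whole numbers: C 3.00, H 4.99
Empirical formula: C3H5
Empirical-formula mass = 41.07 g/mol; 246 ÷ 41.07 ≈ 6, so the molecular formula is C18H30.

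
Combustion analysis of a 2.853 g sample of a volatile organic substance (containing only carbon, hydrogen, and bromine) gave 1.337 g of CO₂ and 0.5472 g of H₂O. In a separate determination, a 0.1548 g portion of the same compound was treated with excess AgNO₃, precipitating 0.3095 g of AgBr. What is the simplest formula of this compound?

CH2Br

mol C = 1.337 g CO₂ ÷ 44.009 g/mol = 0.030380 mol
mol H = 2 × 0.5472 g H₂O ÷ 18.015 g/mol = 0.060749 mol
From the AgBr data: mol Br per gram of compound = (0.3095 ÷ 187.772) ÷ 0.1548 = 0.010648 mol/g, so in the 2.853 g combustion sample mol Br = 0.030378 mol
Divide by the smallest (0.030378 mol): C 1.000, H 2.000, Br 1.000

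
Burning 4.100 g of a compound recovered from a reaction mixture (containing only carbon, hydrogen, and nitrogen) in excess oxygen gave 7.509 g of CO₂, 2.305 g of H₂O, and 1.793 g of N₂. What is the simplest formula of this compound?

mol C = 7.509 g CO₂ ÷ 44.009 g/mol = 0.17062 mol
mol H = 2 × 2.305 g H₂O ÷ 18.015 g/mol = 0.25590 mol
mol N = 2 × 1.793 g N₂ ÷ 28.014 g/mol = 0.12801 mol
Divide by the smallest (0.12801 mol): C 1.333, H 1.999, N 1.000
Multiplying each by 3 gives whole numbers: C 4.00, H 6.00, N 3.00

C4H6N3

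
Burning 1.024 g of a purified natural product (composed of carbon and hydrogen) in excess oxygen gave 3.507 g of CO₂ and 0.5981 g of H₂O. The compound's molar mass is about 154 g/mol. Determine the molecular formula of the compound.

mol C = 3.507 g CO₂ ÷ 44.009 g/mol = 0.079688 mol
mol H = 2 × 0.5981 g H₂O ÷ 18.015 g/mol = 0.066400 mol
Divide by the smallest (0.066400 mol): C 1.200, H 1.000
Multiplying each by 5 gives whole numbers: C 6.00, H 5.00
Empirical formula: C6H5
Empirical-formula mass = 77.11 g/mol; 154 ÷ 77.11 ≈ 2, so the molecular formula is C12H10.

C12H10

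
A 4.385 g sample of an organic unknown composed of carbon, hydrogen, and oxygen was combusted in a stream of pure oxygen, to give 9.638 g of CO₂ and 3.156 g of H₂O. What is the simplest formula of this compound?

mol C = 9.638 g CO₂ ÷ 44.009 g/mol = 0.21900 mol
mol H = 2 × 3.156 g H₂O ÷ 18.015 g/mol = 0.35037 mol
mass O = 4.385 − (2.6304 + 0.35318) = 1.4014 g → mol O = 1.4014 ÷ 15.999 = 0.087593 mol
Divide by the smallest (0.087593 mol): C 2.500, H 4.000, O 1.000
Multiplying each by 2 gives whole numbers: C 5.00, H 8.00, O 2.00

C5H8O2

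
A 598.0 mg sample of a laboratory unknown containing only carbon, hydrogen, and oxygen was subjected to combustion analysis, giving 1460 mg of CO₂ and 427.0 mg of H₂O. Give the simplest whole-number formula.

C7H10O2

mol C = 1.460 g CO₂ ÷ 44.009 g/mol = 0.033175 mol
mol H = 2 × 0.4270 g H₂O ÷ 18.015 g/mol = 0.047405 mol
mass O = 0.5980 − (0.39847 + 0.047784) = 0.15175 g → mol O = 0.15175 ÷ 15.999 = 0.0094850 mol
Divide by the smallest (0.0094850 mol): C 3.498, H 4.998, O 1.000
Multiplying each by 2 gives whole numbers: C 7.00, H 10.00, O 2.00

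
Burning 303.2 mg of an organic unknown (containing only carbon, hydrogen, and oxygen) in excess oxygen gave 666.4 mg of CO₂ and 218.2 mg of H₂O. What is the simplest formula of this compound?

C5H8O2

mol C = 0.6664 g CO₂ ÷ 44.009 g/mol = 0.015142 mol
mol H = 2 × 0.2182 g H₂O ÷ 18.015 g/mol = 0.024224 mol
mass O = 0.3032 − (0.18187 + 0.024418) = 0.096907 g → mol O = 0.096907 ÷ 15.999 = 0.0060571 mol
Divide by the smallest (0.0060571 mol): C 2.500, H 3.999, O 1.000
Multiplying each by 2 gives whole numbers: C 5.00, H 8.00, O 2.00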